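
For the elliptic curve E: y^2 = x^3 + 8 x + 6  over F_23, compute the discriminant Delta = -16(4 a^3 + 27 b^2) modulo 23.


4 a^3 + 27 b^2 = 4*8^3 + 27*6^2 = 2048 + 972 = 3020
Delta = -16 * (3020) = -48320
Delta mod 23 = 3

Delta = 3 (mod 23)


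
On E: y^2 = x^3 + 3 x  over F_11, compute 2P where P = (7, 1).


Doubling: s = (3 x1^2 + a) / (2 y1)
s = (3*7^2 + 3) / (2*1) mod 11 = 9
x3 = s^2 - 2 x1 mod 11 = 9^2 - 2*7 = 1
y3 = s (x1 - x3) - y1 mod 11 = 9 * (7 - 1) - 1 = 9

2P = (1, 9)


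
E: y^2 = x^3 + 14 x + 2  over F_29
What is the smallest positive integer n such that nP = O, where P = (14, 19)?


Compute successive multiples of P until we hit O:
  1P = (14, 19)
  2P = (17, 22)
  3P = (28, 25)
  4P = (15, 22)
  5P = (9, 25)
  6P = (26, 7)
  7P = (19, 15)
  8P = (21, 4)
  ... (continuing to 35P)
  35P = O

ord(P) = 35


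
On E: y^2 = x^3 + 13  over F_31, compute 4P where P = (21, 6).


k = 4 = 100_2 (binary, LSB first: 001)
Double-and-add from P = (21, 6):
  bit 0 = 0: acc unchanged = O
  bit 1 = 0: acc unchanged = O
  bit 2 = 1: acc = O + (21, 25) = (21, 25)

4P = (21, 25)


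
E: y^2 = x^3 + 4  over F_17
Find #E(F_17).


For each x in F_17, count y with y^2 = x^3 + 0 x + 4 mod 17:
  x = 0: RHS = 4, y in [2, 15]  -> 2 point(s)
  x = 4: RHS = 0, y in [0]  -> 1 point(s)
  x = 6: RHS = 16, y in [4, 13]  -> 2 point(s)
  x = 9: RHS = 2, y in [6, 11]  -> 2 point(s)
  x = 10: RHS = 1, y in [1, 16]  -> 2 point(s)
  x = 11: RHS = 9, y in [3, 14]  -> 2 point(s)
  x = 12: RHS = 15, y in [7, 10]  -> 2 point(s)
  x = 13: RHS = 8, y in [5, 12]  -> 2 point(s)
  x = 15: RHS = 13, y in [8, 9]  -> 2 point(s)
Affine points: 17. Add the point at infinity: total = 18.

#E(F_17) = 18


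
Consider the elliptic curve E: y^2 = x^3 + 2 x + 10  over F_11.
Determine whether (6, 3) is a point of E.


Check whether y^2 = x^3 + 2 x + 10 (mod 11) for (x, y) = (6, 3).
LHS: y^2 = 3^2 mod 11 = 9
RHS: x^3 + 2 x + 10 = 6^3 + 2*6 + 10 mod 11 = 7
LHS != RHS

No, not on the curve


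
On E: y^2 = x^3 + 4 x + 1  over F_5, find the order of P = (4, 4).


Compute successive multiples of P until we hit O:
  1P = (4, 4)
  2P = (3, 0)
  3P = (4, 1)
  4P = O

ord(P) = 4


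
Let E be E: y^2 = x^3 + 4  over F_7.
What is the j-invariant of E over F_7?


Delta = -16(4 a^3 + 27 b^2) mod 7 = 4
-1728 * (4 a)^3 = -1728 * (4*0)^3 mod 7 = 0
j = 0 * 4^(-1) mod 7 = 0

j = 0 (mod 7)


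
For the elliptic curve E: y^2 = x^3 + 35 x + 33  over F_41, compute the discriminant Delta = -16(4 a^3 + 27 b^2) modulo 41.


4 a^3 + 27 b^2 = 4*35^3 + 27*33^2 = 171500 + 29403 = 200903
Delta = -16 * (200903) = -3214448
Delta mod 41 = 34

Delta = 34 (mod 41)


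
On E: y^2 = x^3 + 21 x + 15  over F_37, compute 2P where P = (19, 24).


Doubling: s = (3 x1^2 + a) / (2 y1)
s = (3*19^2 + 21) / (2*24) mod 37 = 23
x3 = s^2 - 2 x1 mod 37 = 23^2 - 2*19 = 10
y3 = s (x1 - x3) - y1 mod 37 = 23 * (19 - 10) - 24 = 35

2P = (10, 35)


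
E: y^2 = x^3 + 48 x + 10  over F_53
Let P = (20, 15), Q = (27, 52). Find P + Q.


P != Q, so use the chord formula.
s = (y2 - y1) / (x2 - x1) = (37) / (7) mod 53 = 28
x3 = s^2 - x1 - x2 mod 53 = 28^2 - 20 - 27 = 48
y3 = s (x1 - x3) - y1 mod 53 = 28 * (20 - 48) - 15 = 49

P + Q = (48, 49)


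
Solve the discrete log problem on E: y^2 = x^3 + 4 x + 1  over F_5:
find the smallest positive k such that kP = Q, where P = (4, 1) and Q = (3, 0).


Enumerate multiples of P until we hit Q = (3, 0):
  1P = (4, 1)
  2P = (3, 0)
Match found at i = 2.

k = 2


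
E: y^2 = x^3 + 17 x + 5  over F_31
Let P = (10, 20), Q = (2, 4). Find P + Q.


P != Q, so use the chord formula.
s = (y2 - y1) / (x2 - x1) = (15) / (23) mod 31 = 2
x3 = s^2 - x1 - x2 mod 31 = 2^2 - 10 - 2 = 23
y3 = s (x1 - x3) - y1 mod 31 = 2 * (10 - 23) - 20 = 16

P + Q = (23, 16)


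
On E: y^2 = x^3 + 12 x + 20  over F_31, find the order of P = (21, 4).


Compute successive multiples of P until we hit O:
  1P = (21, 4)
  2P = (22, 19)
  3P = (27, 30)
  4P = (19, 15)
  5P = (29, 9)
  6P = (9, 19)
  7P = (20, 18)
  8P = (0, 12)
  ... (continuing to 37P)
  37P = O

ord(P) = 37


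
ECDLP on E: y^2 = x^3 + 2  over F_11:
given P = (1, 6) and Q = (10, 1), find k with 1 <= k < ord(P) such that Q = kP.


Enumerate multiples of P until we hit Q = (10, 1):
  1P = (1, 6)
  2P = (7, 9)
  3P = (6, 8)
  4P = (9, 4)
  5P = (10, 10)
  6P = (4, 0)
  7P = (10, 1)
Match found at i = 7.

k = 7


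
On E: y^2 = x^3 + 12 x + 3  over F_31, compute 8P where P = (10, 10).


k = 8 = 1000_2 (binary, LSB first: 0001)
Double-and-add from P = (10, 10):
  bit 0 = 0: acc unchanged = O
  bit 1 = 0: acc unchanged = O
  bit 2 = 0: acc unchanged = O
  bit 3 = 1: acc = O + (14, 30) = (14, 30)

8P = (14, 30)


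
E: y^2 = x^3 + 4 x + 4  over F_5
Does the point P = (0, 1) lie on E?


Check whether y^2 = x^3 + 4 x + 4 (mod 5) for (x, y) = (0, 1).
LHS: y^2 = 1^2 mod 5 = 1
RHS: x^3 + 4 x + 4 = 0^3 + 4*0 + 4 mod 5 = 4
LHS != RHS

No, not on the curve


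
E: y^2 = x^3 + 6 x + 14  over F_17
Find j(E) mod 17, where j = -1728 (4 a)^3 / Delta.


Delta = -16(4 a^3 + 27 b^2) mod 17 = 2
-1728 * (4 a)^3 = -1728 * (4*6)^3 mod 17 = 1
j = 1 * 2^(-1) mod 17 = 9

j = 9 (mod 17)


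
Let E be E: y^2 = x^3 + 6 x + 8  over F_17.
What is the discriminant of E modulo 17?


4 a^3 + 27 b^2 = 4*6^3 + 27*8^2 = 864 + 1728 = 2592
Delta = -16 * (2592) = -41472
Delta mod 17 = 8

Delta = 8 (mod 17)


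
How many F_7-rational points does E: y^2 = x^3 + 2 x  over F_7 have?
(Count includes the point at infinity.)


For each x in F_7, count y with y^2 = x^3 + 2 x + 0 mod 7:
  x = 0: RHS = 0, y in [0]  -> 1 point(s)
  x = 4: RHS = 2, y in [3, 4]  -> 2 point(s)
  x = 5: RHS = 2, y in [3, 4]  -> 2 point(s)
  x = 6: RHS = 4, y in [2, 5]  -> 2 point(s)
Affine points: 7. Add the point at infinity: total = 8.

#E(F_7) = 8


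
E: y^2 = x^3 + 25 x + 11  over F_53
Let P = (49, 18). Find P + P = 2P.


Doubling: s = (3 x1^2 + a) / (2 y1)
s = (3*49^2 + 25) / (2*18) mod 53 = 30
x3 = s^2 - 2 x1 mod 53 = 30^2 - 2*49 = 7
y3 = s (x1 - x3) - y1 mod 53 = 30 * (49 - 7) - 18 = 23

2P = (7, 23)


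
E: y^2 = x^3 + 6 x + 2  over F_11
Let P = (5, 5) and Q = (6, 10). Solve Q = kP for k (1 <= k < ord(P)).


Enumerate multiples of P until we hit Q = (6, 10):
  1P = (5, 5)
  2P = (6, 10)
Match found at i = 2.

k = 2


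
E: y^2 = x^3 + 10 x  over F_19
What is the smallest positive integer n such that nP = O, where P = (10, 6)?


Compute successive multiples of P until we hit O:
  1P = (10, 6)
  2P = (4, 16)
  3P = (12, 10)
  4P = (1, 12)
  5P = (0, 0)
  6P = (1, 7)
  7P = (12, 9)
  8P = (4, 3)
  ... (continuing to 10P)
  10P = O

ord(P) = 10


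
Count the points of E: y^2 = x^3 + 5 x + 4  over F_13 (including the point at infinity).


For each x in F_13, count y with y^2 = x^3 + 5 x + 4 mod 13:
  x = 0: RHS = 4, y in [2, 11]  -> 2 point(s)
  x = 1: RHS = 10, y in [6, 7]  -> 2 point(s)
  x = 2: RHS = 9, y in [3, 10]  -> 2 point(s)
  x = 4: RHS = 10, y in [6, 7]  -> 2 point(s)
  x = 6: RHS = 3, y in [4, 9]  -> 2 point(s)
  x = 8: RHS = 10, y in [6, 7]  -> 2 point(s)
  x = 10: RHS = 1, y in [1, 12]  -> 2 point(s)
  x = 11: RHS = 12, y in [5, 8]  -> 2 point(s)
Affine points: 16. Add the point at infinity: total = 17.

#E(F_13) = 17


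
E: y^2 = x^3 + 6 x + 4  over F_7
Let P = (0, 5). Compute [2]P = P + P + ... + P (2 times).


k = 2 = 10_2 (binary, LSB first: 01)
Double-and-add from P = (0, 5):
  bit 0 = 0: acc unchanged = O
  bit 1 = 1: acc = O + (4, 1) = (4, 1)

2P = (4, 1)


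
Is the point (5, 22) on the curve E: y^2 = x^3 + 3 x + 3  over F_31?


Check whether y^2 = x^3 + 3 x + 3 (mod 31) for (x, y) = (5, 22).
LHS: y^2 = 22^2 mod 31 = 19
RHS: x^3 + 3 x + 3 = 5^3 + 3*5 + 3 mod 31 = 19
LHS = RHS

Yes, on the curve


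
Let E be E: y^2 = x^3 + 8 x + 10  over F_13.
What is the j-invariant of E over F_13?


Delta = -16(4 a^3 + 27 b^2) mod 13 = 4
-1728 * (4 a)^3 = -1728 * (4*8)^3 mod 13 = 8
j = 8 * 4^(-1) mod 13 = 2

j = 2 (mod 13)


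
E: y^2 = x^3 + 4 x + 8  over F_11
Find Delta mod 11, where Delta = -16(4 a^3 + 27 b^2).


4 a^3 + 27 b^2 = 4*4^3 + 27*8^2 = 256 + 1728 = 1984
Delta = -16 * (1984) = -31744
Delta mod 11 = 2

Delta = 2 (mod 11)


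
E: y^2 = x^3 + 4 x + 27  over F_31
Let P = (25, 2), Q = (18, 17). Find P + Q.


P != Q, so use the chord formula.
s = (y2 - y1) / (x2 - x1) = (15) / (24) mod 31 = 20
x3 = s^2 - x1 - x2 mod 31 = 20^2 - 25 - 18 = 16
y3 = s (x1 - x3) - y1 mod 31 = 20 * (25 - 16) - 2 = 23

P + Q = (16, 23)


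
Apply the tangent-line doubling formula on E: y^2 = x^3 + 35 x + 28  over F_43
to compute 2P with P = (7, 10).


Doubling: s = (3 x1^2 + a) / (2 y1)
s = (3*7^2 + 35) / (2*10) mod 43 = 22
x3 = s^2 - 2 x1 mod 43 = 22^2 - 2*7 = 40
y3 = s (x1 - x3) - y1 mod 43 = 22 * (7 - 40) - 10 = 38

2P = (40, 38)


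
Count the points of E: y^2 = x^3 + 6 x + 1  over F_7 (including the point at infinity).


For each x in F_7, count y with y^2 = x^3 + 6 x + 1 mod 7:
  x = 0: RHS = 1, y in [1, 6]  -> 2 point(s)
  x = 1: RHS = 1, y in [1, 6]  -> 2 point(s)
  x = 2: RHS = 0, y in [0]  -> 1 point(s)
  x = 3: RHS = 4, y in [2, 5]  -> 2 point(s)
  x = 5: RHS = 2, y in [3, 4]  -> 2 point(s)
  x = 6: RHS = 1, y in [1, 6]  -> 2 point(s)
Affine points: 11. Add the point at infinity: total = 12.

#E(F_7) = 12


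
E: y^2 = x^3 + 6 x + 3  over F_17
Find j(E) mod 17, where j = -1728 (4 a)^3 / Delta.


Delta = -16(4 a^3 + 27 b^2) mod 17 = 2
-1728 * (4 a)^3 = -1728 * (4*6)^3 mod 17 = 1
j = 1 * 2^(-1) mod 17 = 9

j = 9 (mod 17)


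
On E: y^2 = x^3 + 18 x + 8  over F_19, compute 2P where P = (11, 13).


Doubling: s = (3 x1^2 + a) / (2 y1)
s = (3*11^2 + 18) / (2*13) mod 19 = 11
x3 = s^2 - 2 x1 mod 19 = 11^2 - 2*11 = 4
y3 = s (x1 - x3) - y1 mod 19 = 11 * (11 - 4) - 13 = 7

2P = (4, 7)


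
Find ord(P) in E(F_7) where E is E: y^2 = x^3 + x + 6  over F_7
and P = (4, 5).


Compute successive multiples of P until we hit O:
  1P = (4, 5)
  2P = (6, 2)
  3P = (1, 1)
  4P = (3, 1)
  5P = (2, 3)
  6P = (2, 4)
  7P = (3, 6)
  8P = (1, 6)
  ... (continuing to 11P)
  11P = O

ord(P) = 11


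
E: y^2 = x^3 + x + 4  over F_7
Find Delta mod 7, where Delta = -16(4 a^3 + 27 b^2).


4 a^3 + 27 b^2 = 4*1^3 + 27*4^2 = 4 + 432 = 436
Delta = -16 * (436) = -6976
Delta mod 7 = 3

Delta = 3 (mod 7)


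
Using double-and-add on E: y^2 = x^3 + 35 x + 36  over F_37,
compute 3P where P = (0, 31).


k = 3 = 11_2 (binary, LSB first: 11)
Double-and-add from P = (0, 31):
  bit 0 = 1: acc = O + (0, 31) = (0, 31)
  bit 1 = 1: acc = (0, 31) + (36, 0) = (0, 6)

3P = (0, 6)


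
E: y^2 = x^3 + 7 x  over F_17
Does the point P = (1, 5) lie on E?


Check whether y^2 = x^3 + 7 x + 0 (mod 17) for (x, y) = (1, 5).
LHS: y^2 = 5^2 mod 17 = 8
RHS: x^3 + 7 x + 0 = 1^3 + 7*1 + 0 mod 17 = 8
LHS = RHS

Yes, on the curve


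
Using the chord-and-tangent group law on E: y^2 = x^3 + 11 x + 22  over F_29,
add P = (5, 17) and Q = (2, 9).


P != Q, so use the chord formula.
s = (y2 - y1) / (x2 - x1) = (21) / (26) mod 29 = 22
x3 = s^2 - x1 - x2 mod 29 = 22^2 - 5 - 2 = 13
y3 = s (x1 - x3) - y1 mod 29 = 22 * (5 - 13) - 17 = 10

P + Q = (13, 10)


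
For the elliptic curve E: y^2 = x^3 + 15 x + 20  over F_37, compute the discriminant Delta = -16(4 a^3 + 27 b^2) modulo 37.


4 a^3 + 27 b^2 = 4*15^3 + 27*20^2 = 13500 + 10800 = 24300
Delta = -16 * (24300) = -388800
Delta mod 37 = 33

Delta = 33 (mod 37)


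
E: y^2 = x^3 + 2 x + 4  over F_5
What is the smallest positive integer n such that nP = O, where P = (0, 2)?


Compute successive multiples of P until we hit O:
  1P = (0, 2)
  2P = (4, 1)
  3P = (2, 1)
  4P = (2, 4)
  5P = (4, 4)
  6P = (0, 3)
  7P = O

ord(P) = 7


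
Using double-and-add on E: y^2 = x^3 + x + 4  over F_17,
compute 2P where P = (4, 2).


k = 2 = 10_2 (binary, LSB first: 01)
Double-and-add from P = (4, 2):
  bit 0 = 0: acc unchanged = O
  bit 1 = 1: acc = O + (5, 7) = (5, 7)

2P = (5, 7)


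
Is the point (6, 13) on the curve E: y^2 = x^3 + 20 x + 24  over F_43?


Check whether y^2 = x^3 + 20 x + 24 (mod 43) for (x, y) = (6, 13).
LHS: y^2 = 13^2 mod 43 = 40
RHS: x^3 + 20 x + 24 = 6^3 + 20*6 + 24 mod 43 = 16
LHS != RHS

No, not on the curve


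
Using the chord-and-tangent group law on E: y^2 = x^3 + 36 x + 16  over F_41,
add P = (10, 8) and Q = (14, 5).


P != Q, so use the chord formula.
s = (y2 - y1) / (x2 - x1) = (38) / (4) mod 41 = 30
x3 = s^2 - x1 - x2 mod 41 = 30^2 - 10 - 14 = 15
y3 = s (x1 - x3) - y1 mod 41 = 30 * (10 - 15) - 8 = 6

P + Q = (15, 6)


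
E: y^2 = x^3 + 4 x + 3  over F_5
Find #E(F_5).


For each x in F_5, count y with y^2 = x^3 + 4 x + 3 mod 5:
  x = 2: RHS = 4, y in [2, 3]  -> 2 point(s)
Affine points: 2. Add the point at infinity: total = 3.

#E(F_5) = 3


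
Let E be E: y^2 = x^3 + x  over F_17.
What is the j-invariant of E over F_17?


Delta = -16(4 a^3 + 27 b^2) mod 17 = 4
-1728 * (4 a)^3 = -1728 * (4*1)^3 mod 17 = 10
j = 10 * 4^(-1) mod 17 = 11

j = 11 (mod 17)


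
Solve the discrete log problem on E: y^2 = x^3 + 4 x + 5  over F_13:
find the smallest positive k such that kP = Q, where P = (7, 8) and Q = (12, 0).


Enumerate multiples of P until we hit Q = (12, 0):
  1P = (7, 8)
  2P = (9, 4)
  3P = (1, 6)
  4P = (8, 9)
  5P = (12, 0)
Match found at i = 5.

k = 5


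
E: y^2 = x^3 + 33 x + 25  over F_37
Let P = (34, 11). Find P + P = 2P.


Doubling: s = (3 x1^2 + a) / (2 y1)
s = (3*34^2 + 33) / (2*11) mod 37 = 33
x3 = s^2 - 2 x1 mod 37 = 33^2 - 2*34 = 22
y3 = s (x1 - x3) - y1 mod 37 = 33 * (34 - 22) - 11 = 15

2P = (22, 15)


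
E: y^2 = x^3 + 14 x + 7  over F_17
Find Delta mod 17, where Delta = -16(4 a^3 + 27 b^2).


4 a^3 + 27 b^2 = 4*14^3 + 27*7^2 = 10976 + 1323 = 12299
Delta = -16 * (12299) = -196784
Delta mod 17 = 8

Delta = 8 (mod 17)


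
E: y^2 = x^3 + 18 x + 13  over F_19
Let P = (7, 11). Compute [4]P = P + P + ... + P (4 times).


k = 4 = 100_2 (binary, LSB first: 001)
Double-and-add from P = (7, 11):
  bit 0 = 0: acc unchanged = O
  bit 1 = 0: acc unchanged = O
  bit 2 = 1: acc = O + (2, 0) = (2, 0)

4P = (2, 0)


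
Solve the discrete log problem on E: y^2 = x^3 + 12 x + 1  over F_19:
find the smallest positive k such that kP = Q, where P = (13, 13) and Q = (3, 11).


Enumerate multiples of P until we hit Q = (3, 11):
  1P = (13, 13)
  2P = (17, 8)
  3P = (6, 2)
  4P = (11, 1)
  5P = (12, 12)
  6P = (14, 5)
  7P = (18, 8)
  8P = (8, 1)
  9P = (3, 11)
Match found at i = 9.

k = 9


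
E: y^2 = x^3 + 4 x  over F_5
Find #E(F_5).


For each x in F_5, count y with y^2 = x^3 + 4 x + 0 mod 5:
  x = 0: RHS = 0, y in [0]  -> 1 point(s)
  x = 1: RHS = 0, y in [0]  -> 1 point(s)
  x = 2: RHS = 1, y in [1, 4]  -> 2 point(s)
  x = 3: RHS = 4, y in [2, 3]  -> 2 point(s)
  x = 4: RHS = 0, y in [0]  -> 1 point(s)
Affine points: 7. Add the point at infinity: total = 8.

#E(F_5) = 8


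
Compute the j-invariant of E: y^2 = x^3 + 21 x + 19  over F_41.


Delta = -16(4 a^3 + 27 b^2) mod 41 = 4
-1728 * (4 a)^3 = -1728 * (4*21)^3 mod 41 = 34
j = 34 * 4^(-1) mod 41 = 29

j = 29 (mod 41)


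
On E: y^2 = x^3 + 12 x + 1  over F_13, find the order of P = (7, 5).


Compute successive multiples of P until we hit O:
  1P = (7, 5)
  2P = (0, 1)
  3P = (5, 11)
  4P = (10, 4)
  5P = (12, 1)
  6P = (4, 3)
  7P = (1, 12)
  8P = (6, 9)
  ... (continuing to 19P)
  19P = O

ord(P) = 19


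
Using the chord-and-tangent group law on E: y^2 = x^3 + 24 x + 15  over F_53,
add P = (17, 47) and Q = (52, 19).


P != Q, so use the chord formula.
s = (y2 - y1) / (x2 - x1) = (25) / (35) mod 53 = 31
x3 = s^2 - x1 - x2 mod 53 = 31^2 - 17 - 52 = 44
y3 = s (x1 - x3) - y1 mod 53 = 31 * (17 - 44) - 47 = 17

P + Q = (44, 17)


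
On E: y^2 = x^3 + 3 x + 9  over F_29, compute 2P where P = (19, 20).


Doubling: s = (3 x1^2 + a) / (2 y1)
s = (3*19^2 + 3) / (2*20) mod 29 = 17
x3 = s^2 - 2 x1 mod 29 = 17^2 - 2*19 = 19
y3 = s (x1 - x3) - y1 mod 29 = 17 * (19 - 19) - 20 = 9

2P = (19, 9)


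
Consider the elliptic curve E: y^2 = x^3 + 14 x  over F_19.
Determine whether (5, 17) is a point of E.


Check whether y^2 = x^3 + 14 x + 0 (mod 19) for (x, y) = (5, 17).
LHS: y^2 = 17^2 mod 19 = 4
RHS: x^3 + 14 x + 0 = 5^3 + 14*5 + 0 mod 19 = 5
LHS != RHS

No, not on the curve


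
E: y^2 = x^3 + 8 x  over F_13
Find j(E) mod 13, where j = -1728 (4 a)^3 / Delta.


Delta = -16(4 a^3 + 27 b^2) mod 13 = 5
-1728 * (4 a)^3 = -1728 * (4*8)^3 mod 13 = 8
j = 8 * 5^(-1) mod 13 = 12

j = 12 (mod 13)


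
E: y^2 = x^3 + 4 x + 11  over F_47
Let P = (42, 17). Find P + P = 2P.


Doubling: s = (3 x1^2 + a) / (2 y1)
s = (3*42^2 + 4) / (2*17) mod 47 = 12
x3 = s^2 - 2 x1 mod 47 = 12^2 - 2*42 = 13
y3 = s (x1 - x3) - y1 mod 47 = 12 * (42 - 13) - 17 = 2

2P = (13, 2)


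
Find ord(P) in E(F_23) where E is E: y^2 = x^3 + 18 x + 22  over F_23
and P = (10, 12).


Compute successive multiples of P until we hit O:
  1P = (10, 12)
  2P = (19, 1)
  3P = (6, 1)
  4P = (16, 6)
  5P = (21, 22)
  6P = (1, 15)
  7P = (7, 10)
  8P = (9, 4)
  ... (continuing to 19P)
  19P = O

ord(P) = 19


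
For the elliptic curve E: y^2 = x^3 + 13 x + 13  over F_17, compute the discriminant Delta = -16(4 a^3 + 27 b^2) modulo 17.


4 a^3 + 27 b^2 = 4*13^3 + 27*13^2 = 8788 + 4563 = 13351
Delta = -16 * (13351) = -213616
Delta mod 17 = 6

Delta = 6 (mod 17)


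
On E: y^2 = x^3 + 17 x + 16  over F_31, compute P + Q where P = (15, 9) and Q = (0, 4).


P != Q, so use the chord formula.
s = (y2 - y1) / (x2 - x1) = (26) / (16) mod 31 = 21
x3 = s^2 - x1 - x2 mod 31 = 21^2 - 15 - 0 = 23
y3 = s (x1 - x3) - y1 mod 31 = 21 * (15 - 23) - 9 = 9

P + Q = (23, 9)


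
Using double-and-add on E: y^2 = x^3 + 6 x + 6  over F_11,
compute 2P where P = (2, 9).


k = 2 = 10_2 (binary, LSB first: 01)
Double-and-add from P = (2, 9):
  bit 0 = 0: acc unchanged = O
  bit 1 = 1: acc = O + (8, 7) = (8, 7)

2P = (8, 7)


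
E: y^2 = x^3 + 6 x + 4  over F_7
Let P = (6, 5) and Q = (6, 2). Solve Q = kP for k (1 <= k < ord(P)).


Enumerate multiples of P until we hit Q = (6, 2):
  1P = (6, 5)
  2P = (4, 1)
  3P = (1, 5)
  4P = (0, 2)
  5P = (3, 0)
  6P = (0, 5)
  7P = (1, 2)
  8P = (4, 6)
  9P = (6, 2)
Match found at i = 9.

k = 9


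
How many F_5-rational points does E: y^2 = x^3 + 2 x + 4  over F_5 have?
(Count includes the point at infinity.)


For each x in F_5, count y with y^2 = x^3 + 2 x + 4 mod 5:
  x = 0: RHS = 4, y in [2, 3]  -> 2 point(s)
  x = 2: RHS = 1, y in [1, 4]  -> 2 point(s)
  x = 4: RHS = 1, y in [1, 4]  -> 2 point(s)
Affine points: 6. Add the point at infinity: total = 7.

#E(F_5) = 7


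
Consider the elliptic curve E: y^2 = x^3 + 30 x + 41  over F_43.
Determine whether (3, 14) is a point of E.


Check whether y^2 = x^3 + 30 x + 41 (mod 43) for (x, y) = (3, 14).
LHS: y^2 = 14^2 mod 43 = 24
RHS: x^3 + 30 x + 41 = 3^3 + 30*3 + 41 mod 43 = 29
LHS != RHS

No, not on the curve


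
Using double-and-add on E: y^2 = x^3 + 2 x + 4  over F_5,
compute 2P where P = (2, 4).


k = 2 = 10_2 (binary, LSB first: 01)
Double-and-add from P = (2, 4):
  bit 0 = 0: acc unchanged = O
  bit 1 = 1: acc = O + (0, 2) = (0, 2)

2P = (0, 2)


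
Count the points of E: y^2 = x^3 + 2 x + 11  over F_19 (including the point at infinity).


For each x in F_19, count y with y^2 = x^3 + 2 x + 11 mod 19:
  x = 0: RHS = 11, y in [7, 12]  -> 2 point(s)
  x = 2: RHS = 4, y in [2, 17]  -> 2 point(s)
  x = 3: RHS = 6, y in [5, 14]  -> 2 point(s)
  x = 4: RHS = 7, y in [8, 11]  -> 2 point(s)
  x = 6: RHS = 11, y in [7, 12]  -> 2 point(s)
  x = 7: RHS = 7, y in [8, 11]  -> 2 point(s)
  x = 8: RHS = 7, y in [8, 11]  -> 2 point(s)
  x = 9: RHS = 17, y in [6, 13]  -> 2 point(s)
  x = 10: RHS = 5, y in [9, 10]  -> 2 point(s)
  x = 13: RHS = 11, y in [7, 12]  -> 2 point(s)
  x = 14: RHS = 9, y in [3, 16]  -> 2 point(s)
  x = 16: RHS = 16, y in [4, 15]  -> 2 point(s)
Affine points: 24. Add the point at infinity: total = 25.

#E(F_19) = 25


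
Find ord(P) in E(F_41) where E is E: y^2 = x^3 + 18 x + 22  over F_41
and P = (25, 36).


Compute successive multiples of P until we hit O:
  1P = (25, 36)
  2P = (37, 38)
  3P = (28, 25)
  4P = (6, 31)
  5P = (12, 30)
  6P = (3, 12)
  7P = (23, 37)
  8P = (24, 25)
  ... (continuing to 44P)
  44P = O

ord(P) = 44


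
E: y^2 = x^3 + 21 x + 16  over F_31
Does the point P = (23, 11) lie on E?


Check whether y^2 = x^3 + 21 x + 16 (mod 31) for (x, y) = (23, 11).
LHS: y^2 = 11^2 mod 31 = 28
RHS: x^3 + 21 x + 16 = 23^3 + 21*23 + 16 mod 31 = 18
LHS != RHS

No, not on the curve


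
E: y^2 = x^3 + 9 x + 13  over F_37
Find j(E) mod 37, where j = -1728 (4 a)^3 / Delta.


Delta = -16(4 a^3 + 27 b^2) mod 37 = 31
-1728 * (4 a)^3 = -1728 * (4*9)^3 mod 37 = 26
j = 26 * 31^(-1) mod 37 = 8

j = 8 (mod 37)


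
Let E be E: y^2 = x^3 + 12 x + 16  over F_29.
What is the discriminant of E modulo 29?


4 a^3 + 27 b^2 = 4*12^3 + 27*16^2 = 6912 + 6912 = 13824
Delta = -16 * (13824) = -221184
Delta mod 29 = 28

Delta = 28 (mod 29)


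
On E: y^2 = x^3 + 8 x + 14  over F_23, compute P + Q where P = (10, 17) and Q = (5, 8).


P != Q, so use the chord formula.
s = (y2 - y1) / (x2 - x1) = (14) / (18) mod 23 = 11
x3 = s^2 - x1 - x2 mod 23 = 11^2 - 10 - 5 = 14
y3 = s (x1 - x3) - y1 mod 23 = 11 * (10 - 14) - 17 = 8

P + Q = (14, 8)


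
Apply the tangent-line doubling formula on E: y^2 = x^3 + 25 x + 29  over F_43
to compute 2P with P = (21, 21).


Doubling: s = (3 x1^2 + a) / (2 y1)
s = (3*21^2 + 25) / (2*21) mod 43 = 28
x3 = s^2 - 2 x1 mod 43 = 28^2 - 2*21 = 11
y3 = s (x1 - x3) - y1 mod 43 = 28 * (21 - 11) - 21 = 1

2P = (11, 1)


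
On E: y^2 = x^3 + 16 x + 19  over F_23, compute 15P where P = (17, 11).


k = 15 = 1111_2 (binary, LSB first: 1111)
Double-and-add from P = (17, 11):
  bit 0 = 1: acc = O + (17, 11) = (17, 11)
  bit 1 = 1: acc = (17, 11) + (1, 6) = (21, 5)
  bit 2 = 1: acc = (21, 5) + (16, 22) = (4, 20)
  bit 3 = 1: acc = (4, 20) + (15, 0) = (17, 12)

15P = (17, 12)


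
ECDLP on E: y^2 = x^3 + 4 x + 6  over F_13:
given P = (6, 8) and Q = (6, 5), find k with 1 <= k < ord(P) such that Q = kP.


Enumerate multiples of P until we hit Q = (6, 5):
  1P = (6, 8)
  2P = (11, 9)
  3P = (8, 2)
  4P = (8, 11)
  5P = (11, 4)
  6P = (6, 5)
Match found at i = 6.

k = 6


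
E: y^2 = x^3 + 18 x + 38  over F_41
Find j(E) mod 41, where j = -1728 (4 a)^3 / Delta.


Delta = -16(4 a^3 + 27 b^2) mod 41 = 23
-1728 * (4 a)^3 = -1728 * (4*18)^3 mod 41 = 14
j = 14 * 23^(-1) mod 41 = 22

j = 22 (mod 41)


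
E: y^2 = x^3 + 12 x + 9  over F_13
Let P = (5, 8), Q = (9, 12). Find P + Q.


P != Q, so use the chord formula.
s = (y2 - y1) / (x2 - x1) = (4) / (4) mod 13 = 1
x3 = s^2 - x1 - x2 mod 13 = 1^2 - 5 - 9 = 0
y3 = s (x1 - x3) - y1 mod 13 = 1 * (5 - 0) - 8 = 10

P + Q = (0, 10)


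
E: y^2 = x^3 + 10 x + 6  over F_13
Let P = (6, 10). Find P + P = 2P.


Doubling: s = (3 x1^2 + a) / (2 y1)
s = (3*6^2 + 10) / (2*10) mod 13 = 2
x3 = s^2 - 2 x1 mod 13 = 2^2 - 2*6 = 5
y3 = s (x1 - x3) - y1 mod 13 = 2 * (6 - 5) - 10 = 5

2P = (5, 5)


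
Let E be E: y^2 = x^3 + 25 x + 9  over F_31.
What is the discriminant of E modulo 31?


4 a^3 + 27 b^2 = 4*25^3 + 27*9^2 = 62500 + 2187 = 64687
Delta = -16 * (64687) = -1034992
Delta mod 31 = 5

Delta = 5 (mod 31)


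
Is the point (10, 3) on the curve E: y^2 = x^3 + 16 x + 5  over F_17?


Check whether y^2 = x^3 + 16 x + 5 (mod 17) for (x, y) = (10, 3).
LHS: y^2 = 3^2 mod 17 = 9
RHS: x^3 + 16 x + 5 = 10^3 + 16*10 + 5 mod 17 = 9
LHS = RHS

Yes, on the curve


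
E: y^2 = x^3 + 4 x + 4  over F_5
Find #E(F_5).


For each x in F_5, count y with y^2 = x^3 + 4 x + 4 mod 5:
  x = 0: RHS = 4, y in [2, 3]  -> 2 point(s)
  x = 1: RHS = 4, y in [2, 3]  -> 2 point(s)
  x = 2: RHS = 0, y in [0]  -> 1 point(s)
  x = 4: RHS = 4, y in [2, 3]  -> 2 point(s)
Affine points: 7. Add the point at infinity: total = 8.

#E(F_5) = 8


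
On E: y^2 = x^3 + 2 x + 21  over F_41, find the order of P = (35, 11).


Compute successive multiples of P until we hit O:
  1P = (35, 11)
  2P = (37, 20)
  3P = (20, 36)
  4P = (7, 38)
  5P = (30, 12)
  6P = (40, 31)
  7P = (23, 37)
  8P = (23, 4)
  ... (continuing to 15P)
  15P = O

ord(P) = 15


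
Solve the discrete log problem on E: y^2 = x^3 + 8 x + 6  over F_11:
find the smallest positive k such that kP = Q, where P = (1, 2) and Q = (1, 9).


Enumerate multiples of P until we hit Q = (1, 9):
  1P = (1, 2)
  2P = (9, 9)
  3P = (4, 5)
  4P = (7, 3)
  5P = (7, 8)
  6P = (4, 6)
  7P = (9, 2)
  8P = (1, 9)
Match found at i = 8.

k = 8


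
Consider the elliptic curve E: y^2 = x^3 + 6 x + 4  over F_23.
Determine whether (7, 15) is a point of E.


Check whether y^2 = x^3 + 6 x + 4 (mod 23) for (x, y) = (7, 15).
LHS: y^2 = 15^2 mod 23 = 18
RHS: x^3 + 6 x + 4 = 7^3 + 6*7 + 4 mod 23 = 21
LHS != RHS

No, not on the curve


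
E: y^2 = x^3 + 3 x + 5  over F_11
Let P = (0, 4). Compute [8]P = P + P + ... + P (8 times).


k = 8 = 1000_2 (binary, LSB first: 0001)
Double-and-add from P = (0, 4):
  bit 0 = 0: acc unchanged = O
  bit 1 = 0: acc unchanged = O
  bit 2 = 0: acc unchanged = O
  bit 3 = 1: acc = O + (0, 7) = (0, 7)

8P = (0, 7)


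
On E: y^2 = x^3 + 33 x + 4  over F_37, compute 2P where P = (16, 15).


Doubling: s = (3 x1^2 + a) / (2 y1)
s = (3*16^2 + 33) / (2*15) mod 37 = 23
x3 = s^2 - 2 x1 mod 37 = 23^2 - 2*16 = 16
y3 = s (x1 - x3) - y1 mod 37 = 23 * (16 - 16) - 15 = 22

2P = (16, 22)


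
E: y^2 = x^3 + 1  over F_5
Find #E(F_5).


For each x in F_5, count y with y^2 = x^3 + 0 x + 1 mod 5:
  x = 0: RHS = 1, y in [1, 4]  -> 2 point(s)
  x = 2: RHS = 4, y in [2, 3]  -> 2 point(s)
  x = 4: RHS = 0, y in [0]  -> 1 point(s)
Affine points: 5. Add the point at infinity: total = 6.

#E(F_5) = 6


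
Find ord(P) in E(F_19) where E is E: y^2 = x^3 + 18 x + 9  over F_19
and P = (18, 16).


Compute successive multiples of P until we hit O:
  1P = (18, 16)
  2P = (0, 16)
  3P = (1, 3)
  4P = (9, 11)
  5P = (16, 2)
  6P = (15, 5)
  7P = (10, 7)
  8P = (8, 0)
  ... (continuing to 16P)
  16P = O

ord(P) = 16


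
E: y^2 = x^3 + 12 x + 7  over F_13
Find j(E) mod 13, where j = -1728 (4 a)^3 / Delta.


Delta = -16(4 a^3 + 27 b^2) mod 13 = 8
-1728 * (4 a)^3 = -1728 * (4*12)^3 mod 13 = 1
j = 1 * 8^(-1) mod 13 = 5

j = 5 (mod 13)


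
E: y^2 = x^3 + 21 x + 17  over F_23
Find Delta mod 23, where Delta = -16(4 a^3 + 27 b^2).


4 a^3 + 27 b^2 = 4*21^3 + 27*17^2 = 37044 + 7803 = 44847
Delta = -16 * (44847) = -717552
Delta mod 23 = 2

Delta = 2 (mod 23)


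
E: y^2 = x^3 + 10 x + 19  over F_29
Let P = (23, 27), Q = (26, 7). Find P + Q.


P != Q, so use the chord formula.
s = (y2 - y1) / (x2 - x1) = (9) / (3) mod 29 = 3
x3 = s^2 - x1 - x2 mod 29 = 3^2 - 23 - 26 = 18
y3 = s (x1 - x3) - y1 mod 29 = 3 * (23 - 18) - 27 = 17

P + Q = (18, 17)


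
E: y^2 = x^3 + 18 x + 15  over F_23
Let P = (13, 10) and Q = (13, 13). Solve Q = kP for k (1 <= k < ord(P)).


Enumerate multiples of P until we hit Q = (13, 13):
  1P = (13, 10)
  2P = (9, 3)
  3P = (17, 6)
  4P = (17, 17)
  5P = (9, 20)
  6P = (13, 13)
Match found at i = 6.

k = 6


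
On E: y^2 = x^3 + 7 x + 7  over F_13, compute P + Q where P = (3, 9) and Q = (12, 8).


P != Q, so use the chord formula.
s = (y2 - y1) / (x2 - x1) = (12) / (9) mod 13 = 10
x3 = s^2 - x1 - x2 mod 13 = 10^2 - 3 - 12 = 7
y3 = s (x1 - x3) - y1 mod 13 = 10 * (3 - 7) - 9 = 3

P + Q = (7, 3)


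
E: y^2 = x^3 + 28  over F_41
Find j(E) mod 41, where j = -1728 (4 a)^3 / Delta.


Delta = -16(4 a^3 + 27 b^2) mod 41 = 13
-1728 * (4 a)^3 = -1728 * (4*0)^3 mod 41 = 0
j = 0 * 13^(-1) mod 41 = 0

j = 0 (mod 41)


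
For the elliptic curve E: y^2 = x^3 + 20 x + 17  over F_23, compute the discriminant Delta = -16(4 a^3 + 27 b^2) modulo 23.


4 a^3 + 27 b^2 = 4*20^3 + 27*17^2 = 32000 + 7803 = 39803
Delta = -16 * (39803) = -636848
Delta mod 23 = 22

Delta = 22 (mod 23)


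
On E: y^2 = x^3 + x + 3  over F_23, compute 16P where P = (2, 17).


k = 16 = 10000_2 (binary, LSB first: 00001)
Double-and-add from P = (2, 17):
  bit 0 = 0: acc unchanged = O
  bit 1 = 0: acc unchanged = O
  bit 2 = 0: acc unchanged = O
  bit 3 = 0: acc unchanged = O
  bit 4 = 1: acc = O + (7, 13) = (7, 13)

16P = (7, 13)


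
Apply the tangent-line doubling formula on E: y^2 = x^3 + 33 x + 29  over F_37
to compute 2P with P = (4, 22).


Doubling: s = (3 x1^2 + a) / (2 y1)
s = (3*4^2 + 33) / (2*22) mod 37 = 1
x3 = s^2 - 2 x1 mod 37 = 1^2 - 2*4 = 30
y3 = s (x1 - x3) - y1 mod 37 = 1 * (4 - 30) - 22 = 26

2P = (30, 26)


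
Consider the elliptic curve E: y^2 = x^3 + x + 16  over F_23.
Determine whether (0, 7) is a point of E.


Check whether y^2 = x^3 + 1 x + 16 (mod 23) for (x, y) = (0, 7).
LHS: y^2 = 7^2 mod 23 = 3
RHS: x^3 + 1 x + 16 = 0^3 + 1*0 + 16 mod 23 = 16
LHS != RHS

No, not on the curve


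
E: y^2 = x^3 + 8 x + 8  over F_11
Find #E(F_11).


For each x in F_11, count y with y^2 = x^3 + 8 x + 8 mod 11:
  x = 3: RHS = 4, y in [2, 9]  -> 2 point(s)
  x = 4: RHS = 5, y in [4, 7]  -> 2 point(s)
  x = 7: RHS = 0, y in [0]  -> 1 point(s)
  x = 8: RHS = 1, y in [1, 10]  -> 2 point(s)
Affine points: 7. Add the point at infinity: total = 8.

#E(F_11) = 8


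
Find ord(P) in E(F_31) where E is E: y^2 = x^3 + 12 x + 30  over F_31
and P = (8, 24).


Compute successive multiples of P until we hit O:
  1P = (8, 24)
  2P = (4, 24)
  3P = (19, 7)
  4P = (11, 6)
  5P = (17, 30)
  6P = (3, 0)
  7P = (17, 1)
  8P = (11, 25)
  ... (continuing to 12P)
  12P = O

ord(P) = 12


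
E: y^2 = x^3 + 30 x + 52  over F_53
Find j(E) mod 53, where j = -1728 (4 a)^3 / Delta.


Delta = -16(4 a^3 + 27 b^2) mod 53 = 4
-1728 * (4 a)^3 = -1728 * (4*30)^3 mod 53 = 13
j = 13 * 4^(-1) mod 53 = 43

j = 43 (mod 53)


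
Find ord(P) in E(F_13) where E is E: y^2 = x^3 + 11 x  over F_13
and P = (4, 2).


Compute successive multiples of P until we hit O:
  1P = (4, 2)
  2P = (4, 11)
  3P = O

ord(P) = 3


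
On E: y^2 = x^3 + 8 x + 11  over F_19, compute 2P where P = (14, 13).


Doubling: s = (3 x1^2 + a) / (2 y1)
s = (3*14^2 + 8) / (2*13) mod 19 = 1
x3 = s^2 - 2 x1 mod 19 = 1^2 - 2*14 = 11
y3 = s (x1 - x3) - y1 mod 19 = 1 * (14 - 11) - 13 = 9

2P = (11, 9)


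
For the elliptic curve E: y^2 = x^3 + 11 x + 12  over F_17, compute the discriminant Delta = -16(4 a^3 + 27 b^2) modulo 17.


4 a^3 + 27 b^2 = 4*11^3 + 27*12^2 = 5324 + 3888 = 9212
Delta = -16 * (9212) = -147392
Delta mod 17 = 15

Delta = 15 (mod 17)


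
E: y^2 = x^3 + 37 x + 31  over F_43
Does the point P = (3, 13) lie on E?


Check whether y^2 = x^3 + 37 x + 31 (mod 43) for (x, y) = (3, 13).
LHS: y^2 = 13^2 mod 43 = 40
RHS: x^3 + 37 x + 31 = 3^3 + 37*3 + 31 mod 43 = 40
LHS = RHS

Yes, on the curve


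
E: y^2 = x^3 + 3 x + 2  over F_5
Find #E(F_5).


For each x in F_5, count y with y^2 = x^3 + 3 x + 2 mod 5:
  x = 1: RHS = 1, y in [1, 4]  -> 2 point(s)
  x = 2: RHS = 1, y in [1, 4]  -> 2 point(s)
Affine points: 4. Add the point at infinity: total = 5.

#E(F_5) = 5


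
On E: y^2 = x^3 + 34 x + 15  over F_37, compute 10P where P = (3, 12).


k = 10 = 1010_2 (binary, LSB first: 0101)
Double-and-add from P = (3, 12):
  bit 0 = 0: acc unchanged = O
  bit 1 = 1: acc = O + (32, 33) = (32, 33)
  bit 2 = 0: acc unchanged = (32, 33)
  bit 3 = 1: acc = (32, 33) + (30, 27) = (21, 0)

10P = (21, 0)


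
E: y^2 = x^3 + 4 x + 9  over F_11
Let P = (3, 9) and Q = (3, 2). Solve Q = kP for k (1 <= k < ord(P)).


Enumerate multiples of P until we hit Q = (3, 2):
  1P = (3, 9)
  2P = (8, 5)
  3P = (9, 9)
  4P = (10, 2)
  5P = (10, 9)
  6P = (9, 2)
  7P = (8, 6)
  8P = (3, 2)
Match found at i = 8.

k = 8


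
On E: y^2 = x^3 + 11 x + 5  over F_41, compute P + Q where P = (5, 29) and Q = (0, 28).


P != Q, so use the chord formula.
s = (y2 - y1) / (x2 - x1) = (40) / (36) mod 41 = 33
x3 = s^2 - x1 - x2 mod 41 = 33^2 - 5 - 0 = 18
y3 = s (x1 - x3) - y1 mod 41 = 33 * (5 - 18) - 29 = 34

P + Q = (18, 34)


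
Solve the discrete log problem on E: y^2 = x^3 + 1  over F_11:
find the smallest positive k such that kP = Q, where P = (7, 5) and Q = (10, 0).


Enumerate multiples of P until we hit Q = (10, 0):
  1P = (7, 5)
  2P = (2, 8)
  3P = (5, 7)
  4P = (0, 10)
  5P = (9, 9)
  6P = (10, 0)
Match found at i = 6.

k = 6


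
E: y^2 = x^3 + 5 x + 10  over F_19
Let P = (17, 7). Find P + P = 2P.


Doubling: s = (3 x1^2 + a) / (2 y1)
s = (3*17^2 + 5) / (2*7) mod 19 = 8
x3 = s^2 - 2 x1 mod 19 = 8^2 - 2*17 = 11
y3 = s (x1 - x3) - y1 mod 19 = 8 * (17 - 11) - 7 = 3

2P = (11, 3)


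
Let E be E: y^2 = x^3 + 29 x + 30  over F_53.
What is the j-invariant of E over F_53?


Delta = -16(4 a^3 + 27 b^2) mod 53 = 15
-1728 * (4 a)^3 = -1728 * (4*29)^3 mod 53 = 12
j = 12 * 15^(-1) mod 53 = 22

j = 22 (mod 53)


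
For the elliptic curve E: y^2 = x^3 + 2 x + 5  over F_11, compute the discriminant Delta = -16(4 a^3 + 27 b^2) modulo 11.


4 a^3 + 27 b^2 = 4*2^3 + 27*5^2 = 32 + 675 = 707
Delta = -16 * (707) = -11312
Delta mod 11 = 7

Delta = 7 (mod 11)


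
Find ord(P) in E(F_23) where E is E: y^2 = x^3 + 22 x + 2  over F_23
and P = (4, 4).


Compute successive multiples of P until we hit O:
  1P = (4, 4)
  2P = (1, 5)
  3P = (13, 22)
  4P = (10, 7)
  5P = (15, 2)
  6P = (20, 1)
  7P = (2, 10)
  8P = (3, 16)
  ... (continuing to 30P)
  30P = O

ord(P) = 30


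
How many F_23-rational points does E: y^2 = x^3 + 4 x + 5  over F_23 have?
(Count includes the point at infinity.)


For each x in F_23, count y with y^2 = x^3 + 4 x + 5 mod 23:
  x = 4: RHS = 16, y in [4, 19]  -> 2 point(s)
  x = 5: RHS = 12, y in [9, 14]  -> 2 point(s)
  x = 7: RHS = 8, y in [10, 13]  -> 2 point(s)
  x = 11: RHS = 0, y in [0]  -> 1 point(s)
  x = 13: RHS = 0, y in [0]  -> 1 point(s)
  x = 15: RHS = 13, y in [6, 17]  -> 2 point(s)
  x = 16: RHS = 2, y in [5, 18]  -> 2 point(s)
  x = 17: RHS = 18, y in [8, 15]  -> 2 point(s)
  x = 20: RHS = 12, y in [9, 14]  -> 2 point(s)
  x = 21: RHS = 12, y in [9, 14]  -> 2 point(s)
  x = 22: RHS = 0, y in [0]  -> 1 point(s)
Affine points: 19. Add the point at infinity: total = 20.

#E(F_23) = 20


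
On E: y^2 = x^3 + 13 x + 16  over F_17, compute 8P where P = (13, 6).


k = 8 = 1000_2 (binary, LSB first: 0001)
Double-and-add from P = (13, 6):
  bit 0 = 0: acc unchanged = O
  bit 1 = 0: acc unchanged = O
  bit 2 = 0: acc unchanged = O
  bit 3 = 1: acc = O + (14, 1) = (14, 1)

8P = (14, 1)


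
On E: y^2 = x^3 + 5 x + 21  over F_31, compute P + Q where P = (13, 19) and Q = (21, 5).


P != Q, so use the chord formula.
s = (y2 - y1) / (x2 - x1) = (17) / (8) mod 31 = 6
x3 = s^2 - x1 - x2 mod 31 = 6^2 - 13 - 21 = 2
y3 = s (x1 - x3) - y1 mod 31 = 6 * (13 - 2) - 19 = 16

P + Q = (2, 16)


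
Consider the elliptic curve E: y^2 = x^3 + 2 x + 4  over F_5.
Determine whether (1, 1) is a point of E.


Check whether y^2 = x^3 + 2 x + 4 (mod 5) for (x, y) = (1, 1).
LHS: y^2 = 1^2 mod 5 = 1
RHS: x^3 + 2 x + 4 = 1^3 + 2*1 + 4 mod 5 = 2
LHS != RHS

No, not on the curve


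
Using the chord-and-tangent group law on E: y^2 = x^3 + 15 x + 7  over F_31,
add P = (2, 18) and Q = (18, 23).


P != Q, so use the chord formula.
s = (y2 - y1) / (x2 - x1) = (5) / (16) mod 31 = 10
x3 = s^2 - x1 - x2 mod 31 = 10^2 - 2 - 18 = 18
y3 = s (x1 - x3) - y1 mod 31 = 10 * (2 - 18) - 18 = 8

P + Q = (18, 8)


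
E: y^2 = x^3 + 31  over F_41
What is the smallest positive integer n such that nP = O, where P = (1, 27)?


Compute successive multiples of P until we hit O:
  1P = (1, 27)
  2P = (8, 25)
  3P = (12, 23)
  4P = (20, 6)
  5P = (11, 38)
  6P = (38, 2)
  7P = (18, 0)
  8P = (38, 39)
  ... (continuing to 14P)
  14P = O

ord(P) = 14


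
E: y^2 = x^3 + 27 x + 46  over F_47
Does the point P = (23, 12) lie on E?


Check whether y^2 = x^3 + 27 x + 46 (mod 47) for (x, y) = (23, 12).
LHS: y^2 = 12^2 mod 47 = 3
RHS: x^3 + 27 x + 46 = 23^3 + 27*23 + 46 mod 47 = 3
LHS = RHS

Yes, on the curve


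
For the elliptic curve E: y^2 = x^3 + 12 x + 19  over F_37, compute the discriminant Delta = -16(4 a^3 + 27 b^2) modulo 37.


4 a^3 + 27 b^2 = 4*12^3 + 27*19^2 = 6912 + 9747 = 16659
Delta = -16 * (16659) = -266544
Delta mod 37 = 4

Delta = 4 (mod 37)


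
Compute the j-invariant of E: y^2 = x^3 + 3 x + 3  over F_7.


Delta = -16(4 a^3 + 27 b^2) mod 7 = 5
-1728 * (4 a)^3 = -1728 * (4*3)^3 mod 7 = 6
j = 6 * 5^(-1) mod 7 = 4

j = 4 (mod 7)


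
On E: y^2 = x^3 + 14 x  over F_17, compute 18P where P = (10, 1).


k = 18 = 10010_2 (binary, LSB first: 01001)
Double-and-add from P = (10, 1):
  bit 0 = 0: acc unchanged = O
  bit 1 = 1: acc = O + (13, 4) = (13, 4)
  bit 2 = 0: acc unchanged = (13, 4)
  bit 3 = 0: acc unchanged = (13, 4)
  bit 4 = 1: acc = (13, 4) + (4, 1) = (2, 11)

18P = (2, 11)


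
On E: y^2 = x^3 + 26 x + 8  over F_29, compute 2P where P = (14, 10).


Doubling: s = (3 x1^2 + a) / (2 y1)
s = (3*14^2 + 26) / (2*10) mod 29 = 22
x3 = s^2 - 2 x1 mod 29 = 22^2 - 2*14 = 21
y3 = s (x1 - x3) - y1 mod 29 = 22 * (14 - 21) - 10 = 10

2P = (21, 10)


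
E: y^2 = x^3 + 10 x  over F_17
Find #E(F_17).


For each x in F_17, count y with y^2 = x^3 + 10 x + 0 mod 17:
  x = 0: RHS = 0, y in [0]  -> 1 point(s)
  x = 4: RHS = 2, y in [6, 11]  -> 2 point(s)
  x = 6: RHS = 4, y in [2, 15]  -> 2 point(s)
  x = 11: RHS = 13, y in [8, 9]  -> 2 point(s)
  x = 13: RHS = 15, y in [7, 10]  -> 2 point(s)
Affine points: 9. Add the point at infinity: total = 10.

#E(F_17) = 10


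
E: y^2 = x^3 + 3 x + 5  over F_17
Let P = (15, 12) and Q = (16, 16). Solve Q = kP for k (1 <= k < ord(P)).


Enumerate multiples of P until we hit Q = (16, 16):
  1P = (15, 12)
  2P = (2, 11)
  3P = (16, 1)
  4P = (5, 14)
  5P = (12, 1)
  6P = (11, 14)
  7P = (4, 8)
  8P = (6, 16)
  9P = (9, 8)
  10P = (1, 3)
  11P = (10, 7)
  12P = (10, 10)
  13P = (1, 14)
  14P = (9, 9)
  15P = (6, 1)
  16P = (4, 9)
  17P = (11, 3)
  18P = (12, 16)
  19P = (5, 3)
  20P = (16, 16)
Match found at i = 20.

k = 20


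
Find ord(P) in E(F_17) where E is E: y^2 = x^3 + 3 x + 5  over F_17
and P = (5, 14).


Compute successive multiples of P until we hit O:
  1P = (5, 14)
  2P = (6, 16)
  3P = (10, 10)
  4P = (4, 9)
  5P = (16, 16)
  6P = (15, 12)
  7P = (12, 1)
  8P = (9, 8)
  ... (continuing to 23P)
  23P = O

ord(P) = 23


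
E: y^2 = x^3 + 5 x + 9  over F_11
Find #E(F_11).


For each x in F_11, count y with y^2 = x^3 + 5 x + 9 mod 11:
  x = 0: RHS = 9, y in [3, 8]  -> 2 point(s)
  x = 1: RHS = 4, y in [2, 9]  -> 2 point(s)
  x = 2: RHS = 5, y in [4, 7]  -> 2 point(s)
  x = 4: RHS = 5, y in [4, 7]  -> 2 point(s)
  x = 5: RHS = 5, y in [4, 7]  -> 2 point(s)
  x = 8: RHS = 0, y in [0]  -> 1 point(s)
  x = 10: RHS = 3, y in [5, 6]  -> 2 point(s)
Affine points: 13. Add the point at infinity: total = 14.

#E(F_11) = 14


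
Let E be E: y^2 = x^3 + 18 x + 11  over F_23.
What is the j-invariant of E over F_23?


Delta = -16(4 a^3 + 27 b^2) mod 23 = 3
-1728 * (4 a)^3 = -1728 * (4*18)^3 mod 23 = 11
j = 11 * 3^(-1) mod 23 = 19

j = 19 (mod 23)


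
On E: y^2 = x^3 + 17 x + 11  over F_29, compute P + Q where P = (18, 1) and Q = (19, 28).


P != Q, so use the chord formula.
s = (y2 - y1) / (x2 - x1) = (27) / (1) mod 29 = 27
x3 = s^2 - x1 - x2 mod 29 = 27^2 - 18 - 19 = 25
y3 = s (x1 - x3) - y1 mod 29 = 27 * (18 - 25) - 1 = 13

P + Q = (25, 13)


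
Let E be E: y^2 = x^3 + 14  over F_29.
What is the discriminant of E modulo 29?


4 a^3 + 27 b^2 = 4*0^3 + 27*14^2 = 0 + 5292 = 5292
Delta = -16 * (5292) = -84672
Delta mod 29 = 8

Delta = 8 (mod 29)


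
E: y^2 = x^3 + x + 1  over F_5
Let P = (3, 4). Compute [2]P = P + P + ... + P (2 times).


k = 2 = 10_2 (binary, LSB first: 01)
Double-and-add from P = (3, 4):
  bit 0 = 0: acc unchanged = O
  bit 1 = 1: acc = O + (0, 4) = (0, 4)

2P = (0, 4)


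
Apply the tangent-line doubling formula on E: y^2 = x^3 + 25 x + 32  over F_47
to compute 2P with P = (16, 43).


Doubling: s = (3 x1^2 + a) / (2 y1)
s = (3*16^2 + 25) / (2*43) mod 47 = 36
x3 = s^2 - 2 x1 mod 47 = 36^2 - 2*16 = 42
y3 = s (x1 - x3) - y1 mod 47 = 36 * (16 - 42) - 43 = 8

2P = (42, 8)
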